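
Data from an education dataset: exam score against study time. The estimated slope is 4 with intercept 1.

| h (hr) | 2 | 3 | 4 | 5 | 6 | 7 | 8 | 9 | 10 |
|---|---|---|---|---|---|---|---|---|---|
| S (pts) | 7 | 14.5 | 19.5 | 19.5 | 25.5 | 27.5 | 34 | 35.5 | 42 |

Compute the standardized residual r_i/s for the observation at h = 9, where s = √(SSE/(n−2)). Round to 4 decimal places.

-0.8559

h=2: Ŝ = 1 + 4·2 = 9; r = 7 − 9 = -2
h=3: Ŝ = 1 + 4·3 = 13; r = 14.5 − 13 = 1.5
h=4: Ŝ = 1 + 4·4 = 17; r = 19.5 − 17 = 2.5
h=5: Ŝ = 1 + 4·5 = 21; r = 19.5 − 21 = -1.5
h=6: Ŝ = 1 + 4·6 = 25; r = 25.5 − 25 = 0.5
h=7: Ŝ = 1 + 4·7 = 29; r = 27.5 − 29 = -1.5
h=8: Ŝ = 1 + 4·8 = 33; r = 34 − 33 = 1
h=9: Ŝ = 1 + 4·9 = 37; r = 35.5 − 37 = -1.5
h=10: Ŝ = 1 + 4·10 = 41; r = 42 − 41 = 1
SSE = 4 + 2.25 + 6.25 + 2.25 + 0.25 + 2.25 + 1 + 2.25 + 1 = 21.5
s = √(21.5/7) = 1.75255
r/s = -1.5 / 1.75255 = -0.8559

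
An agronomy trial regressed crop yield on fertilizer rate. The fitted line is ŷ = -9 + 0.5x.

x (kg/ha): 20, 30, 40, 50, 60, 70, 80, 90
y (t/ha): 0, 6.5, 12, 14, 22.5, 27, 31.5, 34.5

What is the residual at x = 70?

ŷ = -9 + 0.5·70 = 26
e = 27 − 26 = 1

e = 1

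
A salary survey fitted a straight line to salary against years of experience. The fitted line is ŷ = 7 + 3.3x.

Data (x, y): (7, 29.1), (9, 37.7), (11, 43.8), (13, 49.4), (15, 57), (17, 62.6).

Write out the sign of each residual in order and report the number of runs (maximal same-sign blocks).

5 runs

x=7: ŷ = 7 + 3.3·7 = 30.1; e = 29.1 − 30.1 = -1
x=9: ŷ = 7 + 3.3·9 = 36.7; e = 37.7 − 36.7 = 1
x=11: ŷ = 7 + 3.3·11 = 43.3; e = 43.8 − 43.3 = 0.5
x=13: ŷ = 7 + 3.3·13 = 49.9; e = 49.4 − 49.9 = -0.5
x=15: ŷ = 7 + 3.3·15 = 56.5; e = 57 − 56.5 = 0.5
x=17: ŷ = 7 + 3.3·17 = 63.1; e = 62.6 − 63.1 = -0.5
Signs: − + + − + −
Runs: −×1, +×2, −×1, +×1, −×1 → 5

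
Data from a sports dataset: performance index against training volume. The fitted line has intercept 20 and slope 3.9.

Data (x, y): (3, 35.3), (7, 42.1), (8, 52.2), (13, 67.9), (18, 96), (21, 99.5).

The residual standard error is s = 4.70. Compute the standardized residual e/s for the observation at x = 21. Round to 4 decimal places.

ŷ = 20 + 3.9·21 = 101.9
e = 99.5 − 101.9 = -2.4
e/s = -2.4 / 4.70 = -0.5106

-0.5106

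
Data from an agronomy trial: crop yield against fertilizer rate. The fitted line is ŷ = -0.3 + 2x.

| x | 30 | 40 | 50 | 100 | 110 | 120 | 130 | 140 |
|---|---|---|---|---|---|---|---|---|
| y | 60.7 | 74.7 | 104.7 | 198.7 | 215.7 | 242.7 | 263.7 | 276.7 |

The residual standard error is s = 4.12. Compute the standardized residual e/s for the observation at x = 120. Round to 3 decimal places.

0.728

ŷ = -0.3 + 2·120 = 239.7
e = 242.7 − 239.7 = 3
e/s = 3 / 4.12 = 0.728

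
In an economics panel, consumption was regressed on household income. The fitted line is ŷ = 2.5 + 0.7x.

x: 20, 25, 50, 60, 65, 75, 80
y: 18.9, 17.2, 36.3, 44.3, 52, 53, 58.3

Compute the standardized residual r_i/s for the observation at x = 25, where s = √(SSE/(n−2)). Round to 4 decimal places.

-1.0565

x=20: ŷ = 2.5 + 0.7·20 = 16.5; r = 18.9 − 16.5 = 2.4
x=25: ŷ = 2.5 + 0.7·25 = 20; r = 17.2 − 20 = -2.8
x=50: ŷ = 2.5 + 0.7·50 = 37.5; r = 36.3 − 37.5 = -1.2
x=60: ŷ = 2.5 + 0.7·60 = 44.5; r = 44.3 − 44.5 = -0.2
x=65: ŷ = 2.5 + 0.7·65 = 48; r = 52 − 48 = 4
x=75: ŷ = 2.5 + 0.7·75 = 55; r = 53 − 55 = -2
x=80: ŷ = 2.5 + 0.7·80 = 58.5; r = 58.3 − 58.5 = -0.2
SSE = 5.76 + 7.84 + 1.44 + 0.04 + 16 + 4 + 0.04 = 35.12
s = √(35.12/5) = 2.65028
r/s = -2.8 / 2.65028 = -1.0565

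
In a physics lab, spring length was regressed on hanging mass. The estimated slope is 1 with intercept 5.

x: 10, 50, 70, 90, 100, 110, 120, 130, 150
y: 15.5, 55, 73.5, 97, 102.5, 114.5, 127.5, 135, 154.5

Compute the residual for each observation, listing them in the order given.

x=10: ŷ = 5 + 10 = 15; r = 15.5 − 15 = 0.5
x=50: ŷ = 5 + 50 = 55; r = 55 − 55 = 0
x=70: ŷ = 5 + 70 = 75; r = 73.5 − 75 = -1.5
x=90: ŷ = 5 + 90 = 95; r = 97 − 95 = 2
x=100: ŷ = 5 + 100 = 105; r = 102.5 − 105 = -2.5
x=110: ŷ = 5 + 110 = 115; r = 114.5 − 115 = -0.5
x=120: ŷ = 5 + 120 = 125; r = 127.5 − 125 = 2.5
x=130: ŷ = 5 + 130 = 135; r = 135 − 135 = 0
x=150: ŷ = 5 + 150 = 155; r = 154.5 − 155 = -0.5

0.5, 0, -1.5, 2, -2.5, -0.5, 2.5, 0, -0.5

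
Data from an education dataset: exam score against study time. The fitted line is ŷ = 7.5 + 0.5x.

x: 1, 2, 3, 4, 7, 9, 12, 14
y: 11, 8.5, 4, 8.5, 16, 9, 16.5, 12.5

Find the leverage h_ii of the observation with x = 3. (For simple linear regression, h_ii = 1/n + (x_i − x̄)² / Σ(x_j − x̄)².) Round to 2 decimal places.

h = 0.20

x̄ = (1 + 2 + 3 + 4 + 7 + 9 + 12 + 14)/8 = 6.5
Σ(x − x̄)² = 30.25 + 20.25 + 12.25 + 6.25 + 0.25 + 6.25 + 30.25 + 56.25 = 162
h = 1/8 + (-3.5)²/162 = 0.125 + 0.0756173 = 0.20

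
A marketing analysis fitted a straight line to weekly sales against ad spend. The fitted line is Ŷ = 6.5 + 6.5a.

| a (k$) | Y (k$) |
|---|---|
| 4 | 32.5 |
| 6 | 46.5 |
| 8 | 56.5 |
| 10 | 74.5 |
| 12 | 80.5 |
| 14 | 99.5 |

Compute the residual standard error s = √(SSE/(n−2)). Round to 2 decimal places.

s = 2.92

a=4: Ŷ = 6.5 + 6.5·4 = 32.5; e = 32.5 − 32.5 = 0
a=6: Ŷ = 6.5 + 6.5·6 = 45.5; e = 46.5 − 45.5 = 1
a=8: Ŷ = 6.5 + 6.5·8 = 58.5; e = 56.5 − 58.5 = -2
a=10: Ŷ = 6.5 + 6.5·10 = 71.5; e = 74.5 − 71.5 = 3
a=12: Ŷ = 6.5 + 6.5·12 = 84.5; e = 80.5 − 84.5 = -4
a=14: Ŷ = 6.5 + 6.5·14 = 97.5; e = 99.5 − 97.5 = 2
SSE = 0 + 1 + 4 + 9 + 16 + 4 = 34
s = √(34/4) = √8.5 ≈ 2.92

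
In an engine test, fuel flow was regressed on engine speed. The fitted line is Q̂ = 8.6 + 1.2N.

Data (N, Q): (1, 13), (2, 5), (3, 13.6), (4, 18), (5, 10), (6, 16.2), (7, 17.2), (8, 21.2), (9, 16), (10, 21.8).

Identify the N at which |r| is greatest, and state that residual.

N = 2, r = -6

N=1: Q̂ = 8.6 + 1.2·1 = 9.8; r = 13 − 9.8 = 3.2
N=2: Q̂ = 8.6 + 1.2·2 = 11; r = 5 − 11 = -6
N=3: Q̂ = 8.6 + 1.2·3 = 12.2; r = 13.6 − 12.2 = 1.4
N=4: Q̂ = 8.6 + 1.2·4 = 13.4; r = 18 − 13.4 = 4.6
N=5: Q̂ = 8.6 + 1.2·5 = 14.6; r = 10 − 14.6 = -4.6
N=6: Q̂ = 8.6 + 1.2·6 = 15.8; r = 16.2 − 15.8 = 0.4
N=7: Q̂ = 8.6 + 1.2·7 = 17; r = 17.2 − 17 = 0.2
N=8: Q̂ = 8.6 + 1.2·8 = 18.2; r = 21.2 − 18.2 = 3
N=9: Q̂ = 8.6 + 1.2·9 = 19.4; r = 16 − 19.4 = -3.4
N=10: Q̂ = 8.6 + 1.2·10 = 20.6; r = 21.8 − 20.6 = 1.2
Largest |r| is 6 at N = 2, residual -6.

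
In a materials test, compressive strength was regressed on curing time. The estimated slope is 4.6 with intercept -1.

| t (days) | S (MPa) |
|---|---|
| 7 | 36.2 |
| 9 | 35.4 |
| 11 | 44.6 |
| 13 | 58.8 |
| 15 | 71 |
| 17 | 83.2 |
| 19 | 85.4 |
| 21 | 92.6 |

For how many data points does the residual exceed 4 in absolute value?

t=7: ŷ = -1 + 4.6·7 = 31.2; r = 36.2 − 31.2 = 5
t=9: ŷ = -1 + 4.6·9 = 40.4; r = 35.4 − 40.4 = -5
t=11: ŷ = -1 + 4.6·11 = 49.6; r = 44.6 − 49.6 = -5
t=13: ŷ = -1 + 4.6·13 = 58.8; r = 58.8 − 58.8 = 0
t=15: ŷ = -1 + 4.6·15 = 68; r = 71 − 68 = 3
t=17: ŷ = -1 + 4.6·17 = 77.2; r = 83.2 − 77.2 = 6
t=19: ŷ = -1 + 4.6·19 = 86.4; r = 85.4 − 86.4 = -1
t=21: ŷ = -1 + 4.6·21 = 95.6; r = 92.6 − 95.6 = -3
|r| > 4: t=7 (|r|=5), t=9 (|r|=5), t=11 (|r|=5), t=17 (|r|=6) → 4

4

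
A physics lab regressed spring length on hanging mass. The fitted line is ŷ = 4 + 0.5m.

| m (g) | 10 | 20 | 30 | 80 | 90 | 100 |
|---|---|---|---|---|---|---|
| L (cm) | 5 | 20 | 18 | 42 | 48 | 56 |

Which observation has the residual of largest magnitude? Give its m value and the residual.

m = 20, r = 6

m=10: ŷ = 4 + 0.5·10 = 9; r = 5 − 9 = -4
m=20: ŷ = 4 + 0.5·20 = 14; r = 20 − 14 = 6
m=30: ŷ = 4 + 0.5·30 = 19; r = 18 − 19 = -1
m=80: ŷ = 4 + 0.5·80 = 44; r = 42 − 44 = -2
m=90: ŷ = 4 + 0.5·90 = 49; r = 48 − 49 = -1
m=100: ŷ = 4 + 0.5·100 = 54; r = 56 − 54 = 2
Largest |r| is 6 at m = 20, residual 6.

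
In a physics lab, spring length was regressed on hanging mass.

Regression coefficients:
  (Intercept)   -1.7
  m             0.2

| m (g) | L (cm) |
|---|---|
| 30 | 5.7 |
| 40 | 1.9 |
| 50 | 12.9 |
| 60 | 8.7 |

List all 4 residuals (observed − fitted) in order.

m=30: L̂ = -1.7 + 0.2·30 = 4.3; e = 5.7 − 4.3 = 1.4
m=40: L̂ = -1.7 + 0.2·40 = 6.3; e = 1.9 − 6.3 = -4.4
m=50: L̂ = -1.7 + 0.2·50 = 8.3; e = 12.9 − 8.3 = 4.6
m=60: L̂ = -1.7 + 0.2·60 = 10.3; e = 8.7 − 10.3 = -1.6

1.4, -4.4, 4.6, -1.6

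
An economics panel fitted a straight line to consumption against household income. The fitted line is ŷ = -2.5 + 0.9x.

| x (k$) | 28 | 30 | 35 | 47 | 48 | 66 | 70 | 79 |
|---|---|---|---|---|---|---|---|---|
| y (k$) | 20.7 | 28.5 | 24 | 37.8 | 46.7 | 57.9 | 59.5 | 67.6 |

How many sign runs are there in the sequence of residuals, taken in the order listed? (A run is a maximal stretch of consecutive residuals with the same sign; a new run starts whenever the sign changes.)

5 runs

x=28: ŷ = -2.5 + 0.9·28 = 22.7; e = 20.7 − 22.7 = -2
x=30: ŷ = -2.5 + 0.9·30 = 24.5; e = 28.5 − 24.5 = 4
x=35: ŷ = -2.5 + 0.9·35 = 29; e = 24 − 29 = -5
x=47: ŷ = -2.5 + 0.9·47 = 39.8; e = 37.8 − 39.8 = -2
x=48: ŷ = -2.5 + 0.9·48 = 40.7; e = 46.7 − 40.7 = 6
x=66: ŷ = -2.5 + 0.9·66 = 56.9; e = 57.9 − 56.9 = 1
x=70: ŷ = -2.5 + 0.9·70 = 60.5; e = 59.5 − 60.5 = -1
x=79: ŷ = -2.5 + 0.9·79 = 68.6; e = 67.6 − 68.6 = -1
Signs: − + − − + + − −
Runs: −×1, +×1, −×2, +×2, −×2 → 5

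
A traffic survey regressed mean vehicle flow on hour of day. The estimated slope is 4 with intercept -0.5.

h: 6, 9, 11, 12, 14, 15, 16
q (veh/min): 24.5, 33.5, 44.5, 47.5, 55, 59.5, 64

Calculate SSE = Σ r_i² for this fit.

SSE = 6.5

h=6: q̂ = -0.5 + 4·6 = 23.5; r = 24.5 − 23.5 = 1
h=9: q̂ = -0.5 + 4·9 = 35.5; r = 33.5 − 35.5 = -2
h=11: q̂ = -0.5 + 4·11 = 43.5; r = 44.5 − 43.5 = 1
h=12: q̂ = -0.5 + 4·12 = 47.5; r = 47.5 − 47.5 = 0
h=14: q̂ = -0.5 + 4·14 = 55.5; r = 55 − 55.5 = -0.5
h=15: q̂ = -0.5 + 4·15 = 59.5; r = 59.5 − 59.5 = 0
h=16: q̂ = -0.5 + 4·16 = 63.5; r = 64 − 63.5 = 0.5
SSE = 1 + 4 + 1 + 0 + 0.25 + 0 + 0.25 = 6.5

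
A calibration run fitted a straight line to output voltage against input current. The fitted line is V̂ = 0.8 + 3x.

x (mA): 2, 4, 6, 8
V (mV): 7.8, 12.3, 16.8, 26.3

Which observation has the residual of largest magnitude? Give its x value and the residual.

x=2: V̂ = 0.8 + 3·2 = 6.8; r = 7.8 − 6.8 = 1
x=4: V̂ = 0.8 + 3·4 = 12.8; r = 12.3 − 12.8 = -0.5
x=6: V̂ = 0.8 + 3·6 = 18.8; r = 16.8 − 18.8 = -2
x=8: V̂ = 0.8 + 3·8 = 24.8; r = 26.3 − 24.8 = 1.5
Largest |r| is 2 at x = 6, residual -2.

x = 6, r = -2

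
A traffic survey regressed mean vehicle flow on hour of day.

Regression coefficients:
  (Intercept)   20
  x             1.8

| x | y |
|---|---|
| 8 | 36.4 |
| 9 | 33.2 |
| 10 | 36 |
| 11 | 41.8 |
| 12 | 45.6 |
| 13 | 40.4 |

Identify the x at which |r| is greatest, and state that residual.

x = 12, r = 4

x=8: ŷ = 20 + 1.8·8 = 34.4; r = 36.4 − 34.4 = 2
x=9: ŷ = 20 + 1.8·9 = 36.2; r = 33.2 − 36.2 = -3
x=10: ŷ = 20 + 1.8·10 = 38; r = 36 − 38 = -2
x=11: ŷ = 20 + 1.8·11 = 39.8; r = 41.8 − 39.8 = 2
x=12: ŷ = 20 + 1.8·12 = 41.6; r = 45.6 − 41.6 = 4
x=13: ŷ = 20 + 1.8·13 = 43.4; r = 40.4 − 43.4 = -3
Largest |r| is 4 at x = 12, residual 4.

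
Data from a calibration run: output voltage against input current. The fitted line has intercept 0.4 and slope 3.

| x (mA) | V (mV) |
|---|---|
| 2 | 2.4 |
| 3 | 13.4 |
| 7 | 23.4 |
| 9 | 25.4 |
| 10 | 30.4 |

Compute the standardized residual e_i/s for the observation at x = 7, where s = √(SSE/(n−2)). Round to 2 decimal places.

0.55

x=2: ŷ = 0.4 + 3·2 = 6.4; e = 2.4 − 6.4 = -4
x=3: ŷ = 0.4 + 3·3 = 9.4; e = 13.4 − 9.4 = 4
x=7: ŷ = 0.4 + 3·7 = 21.4; e = 23.4 − 21.4 = 2
x=9: ŷ = 0.4 + 3·9 = 27.4; e = 25.4 − 27.4 = -2
x=10: ŷ = 0.4 + 3·10 = 30.4; e = 30.4 − 30.4 = 0
SSE = 16 + 16 + 4 + 4 + 0 = 40
s = √(40/3) = 3.65148
e/s = 2 / 3.65148 = 0.55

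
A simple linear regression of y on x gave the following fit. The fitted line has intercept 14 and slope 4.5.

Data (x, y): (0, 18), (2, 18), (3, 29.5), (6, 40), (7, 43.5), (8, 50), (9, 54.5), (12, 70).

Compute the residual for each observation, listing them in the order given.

x=0: ŷ = 14 + 4.5·0 = 14; e = 18 − 14 = 4
x=2: ŷ = 14 + 4.5·2 = 23; e = 18 − 23 = -5
x=3: ŷ = 14 + 4.5·3 = 27.5; e = 29.5 − 27.5 = 2
x=6: ŷ = 14 + 4.5·6 = 41; e = 40 − 41 = -1
x=7: ŷ = 14 + 4.5·7 = 45.5; e = 43.5 − 45.5 = -2
x=8: ŷ = 14 + 4.5·8 = 50; e = 50 − 50 = 0
x=9: ŷ = 14 + 4.5·9 = 54.5; e = 54.5 − 54.5 = 0
x=12: ŷ = 14 + 4.5·12 = 68; e = 70 − 68 = 2

4, -5, 2, -1, -2, 0, 0, 2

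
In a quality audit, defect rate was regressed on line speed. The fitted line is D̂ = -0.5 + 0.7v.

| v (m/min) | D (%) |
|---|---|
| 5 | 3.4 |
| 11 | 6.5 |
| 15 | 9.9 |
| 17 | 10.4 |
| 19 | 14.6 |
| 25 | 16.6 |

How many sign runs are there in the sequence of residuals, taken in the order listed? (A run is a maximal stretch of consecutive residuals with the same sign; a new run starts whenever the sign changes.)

4 runs

v=5: D̂ = -0.5 + 0.7·5 = 3; e = 3.4 − 3 = 0.4
v=11: D̂ = -0.5 + 0.7·11 = 7.2; e = 6.5 − 7.2 = -0.7
v=15: D̂ = -0.5 + 0.7·15 = 10; e = 9.9 − 10 = -0.1
v=17: D̂ = -0.5 + 0.7·17 = 11.4; e = 10.4 − 11.4 = -1
v=19: D̂ = -0.5 + 0.7·19 = 12.8; e = 14.6 − 12.8 = 1.8
v=25: D̂ = -0.5 + 0.7·25 = 17; e = 16.6 − 17 = -0.4
Signs: + − − − + −
Runs: +×1, −×3, +×1, −×1 → 4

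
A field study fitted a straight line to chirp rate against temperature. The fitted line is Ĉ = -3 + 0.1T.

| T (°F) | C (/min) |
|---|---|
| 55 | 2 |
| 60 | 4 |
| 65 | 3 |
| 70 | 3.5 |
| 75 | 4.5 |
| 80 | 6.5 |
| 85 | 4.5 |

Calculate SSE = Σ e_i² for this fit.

SSE = 5

T=55: Ĉ = -3 + 0.1·55 = 2.5; e = 2 − 2.5 = -0.5
T=60: Ĉ = -3 + 0.1·60 = 3; e = 4 − 3 = 1
T=65: Ĉ = -3 + 0.1·65 = 3.5; e = 3 − 3.5 = -0.5
T=70: Ĉ = -3 + 0.1·70 = 4; e = 3.5 − 4 = -0.5
T=75: Ĉ = -3 + 0.1·75 = 4.5; e = 4.5 − 4.5 = 0
T=80: Ĉ = -3 + 0.1·80 = 5; e = 6.5 − 5 = 1.5
T=85: Ĉ = -3 + 0.1·85 = 5.5; e = 4.5 − 5.5 = -1
SSE = 0.25 + 1 + 0.25 + 0.25 + 0 + 2.25 + 1 = 5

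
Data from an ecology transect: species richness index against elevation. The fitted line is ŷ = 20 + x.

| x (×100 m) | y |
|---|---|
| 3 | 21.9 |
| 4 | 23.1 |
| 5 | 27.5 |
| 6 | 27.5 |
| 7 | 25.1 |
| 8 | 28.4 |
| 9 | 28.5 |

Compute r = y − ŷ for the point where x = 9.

r = -0.5

ŷ = 20 + 9 = 29
r = 28.5 − 29 = -0.5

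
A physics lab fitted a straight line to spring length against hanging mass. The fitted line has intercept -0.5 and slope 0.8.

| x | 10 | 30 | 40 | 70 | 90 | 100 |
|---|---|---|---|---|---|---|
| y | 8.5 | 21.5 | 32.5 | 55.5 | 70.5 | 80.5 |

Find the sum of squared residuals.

x=10: ŷ = -0.5 + 0.8·10 = 7.5; e = 8.5 − 7.5 = 1
x=30: ŷ = -0.5 + 0.8·30 = 23.5; e = 21.5 − 23.5 = -2
x=40: ŷ = -0.5 + 0.8·40 = 31.5; e = 32.5 − 31.5 = 1
x=70: ŷ = -0.5 + 0.8·70 = 55.5; e = 55.5 − 55.5 = 0
x=90: ŷ = -0.5 + 0.8·90 = 71.5; e = 70.5 − 71.5 = -1
x=100: ŷ = -0.5 + 0.8·100 = 79.5; e = 80.5 − 79.5 = 1
SSE = 1 + 4 + 1 + 0 + 1 + 1 = 8

SSE = 8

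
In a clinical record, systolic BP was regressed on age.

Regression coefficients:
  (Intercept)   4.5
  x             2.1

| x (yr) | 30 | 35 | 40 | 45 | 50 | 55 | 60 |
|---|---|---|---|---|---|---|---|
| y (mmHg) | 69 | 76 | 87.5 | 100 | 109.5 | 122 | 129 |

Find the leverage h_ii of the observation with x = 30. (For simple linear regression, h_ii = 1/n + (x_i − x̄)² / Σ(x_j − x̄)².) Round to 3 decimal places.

h = 0.464

x̄ = (30 + 35 + 40 + 45 + 50 + 55 + 60)/7 = 45
Σ(x − x̄)² = 225 + 100 + 25 + 0 + 25 + 100 + 225 = 700
h = 1/7 + (-15)²/700 = 0.142857 + 0.321429 = 0.464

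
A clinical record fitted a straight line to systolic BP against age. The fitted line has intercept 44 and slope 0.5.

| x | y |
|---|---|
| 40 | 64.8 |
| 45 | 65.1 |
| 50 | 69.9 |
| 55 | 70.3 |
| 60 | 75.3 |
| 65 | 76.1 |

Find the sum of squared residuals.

SSE = 6.7

x=40: ŷ = 44 + 0.5·40 = 64; e = 64.8 − 64 = 0.8
x=45: ŷ = 44 + 0.5·45 = 66.5; e = 65.1 − 66.5 = -1.4
x=50: ŷ = 44 + 0.5·50 = 69; e = 69.9 − 69 = 0.9
x=55: ŷ = 44 + 0.5·55 = 71.5; e = 70.3 − 71.5 = -1.2
x=60: ŷ = 44 + 0.5·60 = 74; e = 75.3 − 74 = 1.3
x=65: ŷ = 44 + 0.5·65 = 76.5; e = 76.1 − 76.5 = -0.4
SSE = 0.64 + 1.96 + 0.81 + 1.44 + 1.69 + 0.16 = 6.7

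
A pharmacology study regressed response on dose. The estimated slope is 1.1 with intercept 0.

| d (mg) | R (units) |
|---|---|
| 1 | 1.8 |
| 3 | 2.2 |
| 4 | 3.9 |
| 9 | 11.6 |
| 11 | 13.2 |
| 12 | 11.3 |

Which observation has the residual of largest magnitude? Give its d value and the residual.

d = 12, e = -1.9

d=1: ŷ = 1.1·1 = 1.1; e = 1.8 − 1.1 = 0.7
d=3: ŷ = 1.1·3 = 3.3; e = 2.2 − 3.3 = -1.1
d=4: ŷ = 1.1·4 = 4.4; e = 3.9 − 4.4 = -0.5
d=9: ŷ = 1.1·9 = 9.9; e = 11.6 − 9.9 = 1.7
d=11: ŷ = 1.1·11 = 12.1; e = 13.2 − 12.1 = 1.1
d=12: ŷ = 1.1·12 = 13.2; e = 11.3 − 13.2 = -1.9
Largest |e| is 1.9 at d = 12, residual -1.9.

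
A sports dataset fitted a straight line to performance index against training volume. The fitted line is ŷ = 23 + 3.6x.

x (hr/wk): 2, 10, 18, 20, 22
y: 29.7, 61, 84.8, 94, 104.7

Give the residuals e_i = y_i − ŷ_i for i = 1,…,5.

-0.5, 2, -3, -1, 2.5

x=2: ŷ = 23 + 3.6·2 = 30.2; e = 29.7 − 30.2 = -0.5
x=10: ŷ = 23 + 3.6·10 = 59; e = 61 − 59 = 2
x=18: ŷ = 23 + 3.6·18 = 87.8; e = 84.8 − 87.8 = -3
x=20: ŷ = 23 + 3.6·20 = 95; e = 94 − 95 = -1
x=22: ŷ = 23 + 3.6·22 = 102.2; e = 104.7 − 102.2 = 2.5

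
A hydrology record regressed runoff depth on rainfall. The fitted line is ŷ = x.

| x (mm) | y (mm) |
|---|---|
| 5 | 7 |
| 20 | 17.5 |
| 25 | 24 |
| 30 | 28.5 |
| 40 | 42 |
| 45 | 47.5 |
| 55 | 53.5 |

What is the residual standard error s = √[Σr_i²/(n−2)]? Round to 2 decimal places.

s = 2.28

x=5: ŷ = 5 = 5; r = 7 − 5 = 2
x=20: ŷ = 20 = 20; r = 17.5 − 20 = -2.5
x=25: ŷ = 25 = 25; r = 24 − 25 = -1
x=30: ŷ = 30 = 30; r = 28.5 − 30 = -1.5
x=40: ŷ = 40 = 40; r = 42 − 40 = 2
x=45: ŷ = 45 = 45; r = 47.5 − 45 = 2.5
x=55: ŷ = 55 = 55; r = 53.5 − 55 = -1.5
SSE = 4 + 6.25 + 1 + 2.25 + 4 + 6.25 + 2.25 = 26
s = √(26/5) = √5.2 ≈ 2.28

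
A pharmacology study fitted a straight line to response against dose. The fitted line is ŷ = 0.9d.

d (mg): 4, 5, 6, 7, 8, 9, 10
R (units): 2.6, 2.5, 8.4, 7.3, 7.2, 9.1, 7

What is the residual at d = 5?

ŷ = 0.9·5 = 4.5
e = 2.5 − 4.5 = -2

e = -2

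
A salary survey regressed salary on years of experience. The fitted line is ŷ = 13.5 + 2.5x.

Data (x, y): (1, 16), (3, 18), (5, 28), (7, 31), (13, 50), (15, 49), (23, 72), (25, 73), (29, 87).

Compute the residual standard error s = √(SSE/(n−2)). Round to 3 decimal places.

s = 2.507

x=1: ŷ = 13.5 + 2.5·1 = 16; e = 16 − 16 = 0
x=3: ŷ = 13.5 + 2.5·3 = 21; e = 18 − 21 = -3
x=5: ŷ = 13.5 + 2.5·5 = 26; e = 28 − 26 = 2
x=7: ŷ = 13.5 + 2.5·7 = 31; e = 31 − 31 = 0
x=13: ŷ = 13.5 + 2.5·13 = 46; e = 50 − 46 = 4
x=15: ŷ = 13.5 + 2.5·15 = 51; e = 49 − 51 = -2
x=23: ŷ = 13.5 + 2.5·23 = 71; e = 72 − 71 = 1
x=25: ŷ = 13.5 + 2.5·25 = 76; e = 73 − 76 = -3
x=29: ŷ = 13.5 + 2.5·29 = 86; e = 87 − 86 = 1
SSE = 0 + 9 + 4 + 0 + 16 + 4 + 1 + 9 + 1 = 44
s = √(44/7) = √6.28571 ≈ 2.507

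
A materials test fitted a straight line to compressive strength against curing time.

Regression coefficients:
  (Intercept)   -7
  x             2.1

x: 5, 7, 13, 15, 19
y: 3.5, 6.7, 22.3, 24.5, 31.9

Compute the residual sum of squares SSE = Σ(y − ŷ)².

x=5: ŷ = -7 + 2.1·5 = 3.5; r = 3.5 − 3.5 = 0
x=7: ŷ = -7 + 2.1·7 = 7.7; r = 6.7 − 7.7 = -1
x=13: ŷ = -7 + 2.1·13 = 20.3; r = 22.3 − 20.3 = 2
x=15: ŷ = -7 + 2.1·15 = 24.5; r = 24.5 − 24.5 = 0
x=19: ŷ = -7 + 2.1·19 = 32.9; r = 31.9 − 32.9 = -1
SSE = 0 + 1 + 4 + 0 + 1 = 6

SSE = 6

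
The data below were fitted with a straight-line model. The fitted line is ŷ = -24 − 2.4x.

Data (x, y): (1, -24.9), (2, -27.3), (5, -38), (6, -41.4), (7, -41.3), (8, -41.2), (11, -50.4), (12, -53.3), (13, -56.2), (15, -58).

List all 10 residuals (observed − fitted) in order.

1.5, 1.5, -2, -3, -0.5, 2, 0, -0.5, -1, 2

x=1: ŷ = -24 − 2.4·1 = -26.4; e = -24.9 − (-26.4) = 1.5
x=2: ŷ = -24 − 2.4·2 = -28.8; e = -27.3 − (-28.8) = 1.5
x=5: ŷ = -24 − 2.4·5 = -36; e = -38 − (-36) = -2
x=6: ŷ = -24 − 2.4·6 = -38.4; e = -41.4 − (-38.4) = -3
x=7: ŷ = -24 − 2.4·7 = -40.8; e = -41.3 − (-40.8) = -0.5
x=8: ŷ = -24 − 2.4·8 = -43.2; e = -41.2 − (-43.2) = 2
x=11: ŷ = -24 − 2.4·11 = -50.4; e = -50.4 − (-50.4) = 0
x=12: ŷ = -24 − 2.4·12 = -52.8; e = -53.3 − (-52.8) = -0.5
x=13: ŷ = -24 − 2.4·13 = -55.2; e = -56.2 − (-55.2) = -1
x=15: ŷ = -24 − 2.4·15 = -60; e = -58 − (-60) = 2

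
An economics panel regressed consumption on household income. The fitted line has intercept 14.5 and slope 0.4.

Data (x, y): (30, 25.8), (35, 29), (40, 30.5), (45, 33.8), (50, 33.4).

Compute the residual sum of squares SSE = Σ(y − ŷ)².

SSE = 3.64

x=30: ŷ = 14.5 + 0.4·30 = 26.5; r = 25.8 − 26.5 = -0.7
x=35: ŷ = 14.5 + 0.4·35 = 28.5; r = 29 − 28.5 = 0.5
x=40: ŷ = 14.5 + 0.4·40 = 30.5; r = 30.5 − 30.5 = 0
x=45: ŷ = 14.5 + 0.4·45 = 32.5; r = 33.8 − 32.5 = 1.3
x=50: ŷ = 14.5 + 0.4·50 = 34.5; r = 33.4 − 34.5 = -1.1
SSE = 0.49 + 0.25 + 0 + 1.69 + 1.21 = 3.64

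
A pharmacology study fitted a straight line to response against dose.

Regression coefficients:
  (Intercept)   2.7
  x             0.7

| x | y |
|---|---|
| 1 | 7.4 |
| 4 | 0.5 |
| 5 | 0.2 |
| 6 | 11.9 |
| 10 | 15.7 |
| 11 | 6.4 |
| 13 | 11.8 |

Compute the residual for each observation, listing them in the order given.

4, -5, -6, 5, 6, -4, 0

x=1: ŷ = 2.7 + 0.7·1 = 3.4; e = 7.4 − 3.4 = 4
x=4: ŷ = 2.7 + 0.7·4 = 5.5; e = 0.5 − 5.5 = -5
x=5: ŷ = 2.7 + 0.7·5 = 6.2; e = 0.2 − 6.2 = -6
x=6: ŷ = 2.7 + 0.7·6 = 6.9; e = 11.9 − 6.9 = 5
x=10: ŷ = 2.7 + 0.7·10 = 9.7; e = 15.7 − 9.7 = 6
x=11: ŷ = 2.7 + 0.7·11 = 10.4; e = 6.4 − 10.4 = -4
x=13: ŷ = 2.7 + 0.7·13 = 11.8; e = 11.8 − 11.8 = 0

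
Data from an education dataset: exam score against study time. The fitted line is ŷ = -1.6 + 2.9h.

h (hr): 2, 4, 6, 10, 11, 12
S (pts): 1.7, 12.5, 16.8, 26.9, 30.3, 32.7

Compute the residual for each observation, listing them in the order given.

h=2: ŷ = -1.6 + 2.9·2 = 4.2; r = 1.7 − 4.2 = -2.5
h=4: ŷ = -1.6 + 2.9·4 = 10; r = 12.5 − 10 = 2.5
h=6: ŷ = -1.6 + 2.9·6 = 15.8; r = 16.8 − 15.8 = 1
h=10: ŷ = -1.6 + 2.9·10 = 27.4; r = 26.9 − 27.4 = -0.5
h=11: ŷ = -1.6 + 2.9·11 = 30.3; r = 30.3 − 30.3 = 0
h=12: ŷ = -1.6 + 2.9·12 = 33.2; r = 32.7 − 33.2 = -0.5

-2.5, 2.5, 1, -0.5, 0, -0.5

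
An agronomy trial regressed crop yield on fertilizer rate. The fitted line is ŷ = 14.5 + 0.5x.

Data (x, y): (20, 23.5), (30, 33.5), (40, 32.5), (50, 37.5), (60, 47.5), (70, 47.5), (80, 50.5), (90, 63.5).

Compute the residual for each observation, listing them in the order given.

-1, 4, -2, -2, 3, -2, -4, 4

x=20: ŷ = 14.5 + 0.5·20 = 24.5; e = 23.5 − 24.5 = -1
x=30: ŷ = 14.5 + 0.5·30 = 29.5; e = 33.5 − 29.5 = 4
x=40: ŷ = 14.5 + 0.5·40 = 34.5; e = 32.5 − 34.5 = -2
x=50: ŷ = 14.5 + 0.5·50 = 39.5; e = 37.5 − 39.5 = -2
x=60: ŷ = 14.5 + 0.5·60 = 44.5; e = 47.5 − 44.5 = 3
x=70: ŷ = 14.5 + 0.5·70 = 49.5; e = 47.5 − 49.5 = -2
x=80: ŷ = 14.5 + 0.5·80 = 54.5; e = 50.5 − 54.5 = -4
x=90: ŷ = 14.5 + 0.5·90 = 59.5; e = 63.5 − 59.5 = 4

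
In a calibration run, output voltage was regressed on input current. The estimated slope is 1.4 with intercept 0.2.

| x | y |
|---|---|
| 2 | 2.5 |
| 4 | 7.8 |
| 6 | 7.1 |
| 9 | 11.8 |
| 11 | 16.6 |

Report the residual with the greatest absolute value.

x=2: ŷ = 0.2 + 1.4·2 = 3; e = 2.5 − 3 = -0.5
x=4: ŷ = 0.2 + 1.4·4 = 5.8; e = 7.8 − 5.8 = 2
x=6: ŷ = 0.2 + 1.4·6 = 8.6; e = 7.1 − 8.6 = -1.5
x=9: ŷ = 0.2 + 1.4·9 = 12.8; e = 11.8 − 12.8 = -1
x=11: ŷ = 0.2 + 1.4·11 = 15.6; e = 16.6 − 15.6 = 1
Largest |e| is 2 at x = 4, residual 2.

e = 2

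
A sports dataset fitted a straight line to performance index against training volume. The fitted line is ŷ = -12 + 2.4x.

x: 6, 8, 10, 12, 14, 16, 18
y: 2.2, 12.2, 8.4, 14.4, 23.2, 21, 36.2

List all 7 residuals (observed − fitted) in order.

x=6: ŷ = -12 + 2.4·6 = 2.4; r = 2.2 − 2.4 = -0.2
x=8: ŷ = -12 + 2.4·8 = 7.2; r = 12.2 − 7.2 = 5
x=10: ŷ = -12 + 2.4·10 = 12; r = 8.4 − 12 = -3.6
x=12: ŷ = -12 + 2.4·12 = 16.8; r = 14.4 − 16.8 = -2.4
x=14: ŷ = -12 + 2.4·14 = 21.6; r = 23.2 − 21.6 = 1.6
x=16: ŷ = -12 + 2.4·16 = 26.4; r = 21 − 26.4 = -5.4
x=18: ŷ = -12 + 2.4·18 = 31.2; r = 36.2 − 31.2 = 5

-0.2, 5, -3.6, -2.4, 1.6, -5.4, 5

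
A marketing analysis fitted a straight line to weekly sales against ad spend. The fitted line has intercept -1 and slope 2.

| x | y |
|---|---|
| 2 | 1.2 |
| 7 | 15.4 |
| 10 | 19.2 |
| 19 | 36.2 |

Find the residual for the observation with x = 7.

ŷ = -1 + 2·7 = 13
e = 15.4 − 13 = 2.4

e = 2.4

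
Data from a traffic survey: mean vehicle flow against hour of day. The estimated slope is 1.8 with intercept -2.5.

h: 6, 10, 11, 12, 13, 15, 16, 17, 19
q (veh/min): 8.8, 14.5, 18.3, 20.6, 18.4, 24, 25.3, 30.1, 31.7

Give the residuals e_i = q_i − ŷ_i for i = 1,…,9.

0.5, -1, 1, 1.5, -2.5, -0.5, -1, 2, 0

h=6: ŷ = -2.5 + 1.8·6 = 8.3; e = 8.8 − 8.3 = 0.5
h=10: ŷ = -2.5 + 1.8·10 = 15.5; e = 14.5 − 15.5 = -1
h=11: ŷ = -2.5 + 1.8·11 = 17.3; e = 18.3 − 17.3 = 1
h=12: ŷ = -2.5 + 1.8·12 = 19.1; e = 20.6 − 19.1 = 1.5
h=13: ŷ = -2.5 + 1.8·13 = 20.9; e = 18.4 − 20.9 = -2.5
h=15: ŷ = -2.5 + 1.8·15 = 24.5; e = 24 − 24.5 = -0.5
h=16: ŷ = -2.5 + 1.8·16 = 26.3; e = 25.3 − 26.3 = -1
h=17: ŷ = -2.5 + 1.8·17 = 28.1; e = 30.1 − 28.1 = 2
h=19: ŷ = -2.5 + 1.8·19 = 31.7; e = 31.7 − 31.7 = 0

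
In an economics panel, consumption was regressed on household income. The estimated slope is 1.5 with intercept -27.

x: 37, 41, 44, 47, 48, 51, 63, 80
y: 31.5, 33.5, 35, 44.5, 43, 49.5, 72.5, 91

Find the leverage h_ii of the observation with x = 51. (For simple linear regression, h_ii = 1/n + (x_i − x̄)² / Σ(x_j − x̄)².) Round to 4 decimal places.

h = 0.1251

x̄ = (37 + 41 + 44 + 47 + 48 + 51 + 63 + 80)/8 = 51.375
Σ(x − x̄)² = 206.641 + 107.641 + 54.3906 + 19.1406 + 11.3906 + 0.140625 + 135.141 + 819.391 = 1353.88
h = 1/8 + (-0.375)²/1353.88 = 0.125 + 0.000103869 = 0.1251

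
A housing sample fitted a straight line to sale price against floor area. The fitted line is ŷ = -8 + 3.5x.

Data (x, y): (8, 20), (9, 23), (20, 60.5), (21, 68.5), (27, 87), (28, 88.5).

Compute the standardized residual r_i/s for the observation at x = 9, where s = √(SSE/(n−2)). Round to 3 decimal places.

x=8: ŷ = -8 + 3.5·8 = 20; r = 20 − 20 = 0
x=9: ŷ = -8 + 3.5·9 = 23.5; r = 23 − 23.5 = -0.5
x=20: ŷ = -8 + 3.5·20 = 62; r = 60.5 − 62 = -1.5
x=21: ŷ = -8 + 3.5·21 = 65.5; r = 68.5 − 65.5 = 3
x=27: ŷ = -8 + 3.5·27 = 86.5; r = 87 − 86.5 = 0.5
x=28: ŷ = -8 + 3.5·28 = 90; r = 88.5 − 90 = -1.5
SSE = 0 + 0.25 + 2.25 + 9 + 0.25 + 2.25 = 14
s = √(14/4) = 1.87083
r/s = -0.5 / 1.87083 = -0.267

-0.267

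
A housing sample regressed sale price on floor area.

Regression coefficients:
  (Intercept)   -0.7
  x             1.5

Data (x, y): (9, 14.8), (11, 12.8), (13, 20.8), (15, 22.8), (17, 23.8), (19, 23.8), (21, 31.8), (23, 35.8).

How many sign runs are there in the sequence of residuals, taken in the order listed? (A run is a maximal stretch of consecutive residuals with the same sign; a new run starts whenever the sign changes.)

x=9: ŷ = -0.7 + 1.5·9 = 12.8; r = 14.8 − 12.8 = 2
x=11: ŷ = -0.7 + 1.5·11 = 15.8; r = 12.8 − 15.8 = -3
x=13: ŷ = -0.7 + 1.5·13 = 18.8; r = 20.8 − 18.8 = 2
x=15: ŷ = -0.7 + 1.5·15 = 21.8; r = 22.8 − 21.8 = 1
x=17: ŷ = -0.7 + 1.5·17 = 24.8; r = 23.8 − 24.8 = -1
x=19: ŷ = -0.7 + 1.5·19 = 27.8; r = 23.8 − 27.8 = -4
x=21: ŷ = -0.7 + 1.5·21 = 30.8; r = 31.8 − 30.8 = 1
x=23: ŷ = -0.7 + 1.5·23 = 33.8; r = 35.8 − 33.8 = 2
Signs: + − + + − − + +
Runs: +×1, −×1, +×2, −×2, +×2 → 5

5 runs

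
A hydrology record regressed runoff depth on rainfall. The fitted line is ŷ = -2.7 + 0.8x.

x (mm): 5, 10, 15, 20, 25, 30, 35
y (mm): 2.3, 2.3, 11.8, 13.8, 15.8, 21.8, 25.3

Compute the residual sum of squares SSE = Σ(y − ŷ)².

x=5: ŷ = -2.7 + 0.8·5 = 1.3; r = 2.3 − 1.3 = 1
x=10: ŷ = -2.7 + 0.8·10 = 5.3; r = 2.3 − 5.3 = -3
x=15: ŷ = -2.7 + 0.8·15 = 9.3; r = 11.8 − 9.3 = 2.5
x=20: ŷ = -2.7 + 0.8·20 = 13.3; r = 13.8 − 13.3 = 0.5
x=25: ŷ = -2.7 + 0.8·25 = 17.3; r = 15.8 − 17.3 = -1.5
x=30: ŷ = -2.7 + 0.8·30 = 21.3; r = 21.8 − 21.3 = 0.5
x=35: ŷ = -2.7 + 0.8·35 = 25.3; r = 25.3 − 25.3 = 0
SSE = 1 + 9 + 6.25 + 0.25 + 2.25 + 0.25 + 0 = 19

SSE = 19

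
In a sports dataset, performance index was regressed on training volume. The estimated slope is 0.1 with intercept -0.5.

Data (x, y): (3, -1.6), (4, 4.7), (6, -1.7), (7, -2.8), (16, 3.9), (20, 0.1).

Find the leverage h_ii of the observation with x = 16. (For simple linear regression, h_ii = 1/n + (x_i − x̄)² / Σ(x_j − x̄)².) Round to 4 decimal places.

h = 0.3493

x̄ = (3 + 4 + 6 + 7 + 16 + 20)/6 = 9.33333
Σ(x − x̄)² = 40.1111 + 28.4444 + 11.1111 + 5.44444 + 44.4444 + 113.778 = 243.333
h = 1/6 + (6.66667)²/243.333 = 0.166667 + 0.182648 = 0.3493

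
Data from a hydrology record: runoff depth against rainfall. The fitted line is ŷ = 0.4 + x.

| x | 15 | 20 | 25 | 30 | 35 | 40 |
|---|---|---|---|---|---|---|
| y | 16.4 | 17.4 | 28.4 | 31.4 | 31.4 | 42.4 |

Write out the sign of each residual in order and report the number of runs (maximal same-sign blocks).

5 runs

x=15: ŷ = 0.4 + 15 = 15.4; e = 16.4 − 15.4 = 1
x=20: ŷ = 0.4 + 20 = 20.4; e = 17.4 − 20.4 = -3
x=25: ŷ = 0.4 + 25 = 25.4; e = 28.4 − 25.4 = 3
x=30: ŷ = 0.4 + 30 = 30.4; e = 31.4 − 30.4 = 1
x=35: ŷ = 0.4 + 35 = 35.4; e = 31.4 − 35.4 = -4
x=40: ŷ = 0.4 + 40 = 40.4; e = 42.4 − 40.4 = 2
Signs: + − + + − +
Runs: +×1, −×1, +×2, −×1, +×1 → 5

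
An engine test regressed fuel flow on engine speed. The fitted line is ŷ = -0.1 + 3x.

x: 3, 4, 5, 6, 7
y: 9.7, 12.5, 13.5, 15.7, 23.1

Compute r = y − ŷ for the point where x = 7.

ŷ = -0.1 + 3·7 = 20.9
r = 23.1 − 20.9 = 2.2

r = 2.2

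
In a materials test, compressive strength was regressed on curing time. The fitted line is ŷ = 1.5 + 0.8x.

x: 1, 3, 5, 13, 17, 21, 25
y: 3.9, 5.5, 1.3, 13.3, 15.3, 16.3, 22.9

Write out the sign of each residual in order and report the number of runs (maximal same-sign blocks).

5 runs

x=1: ŷ = 1.5 + 0.8·1 = 2.3; r = 3.9 − 2.3 = 1.6
x=3: ŷ = 1.5 + 0.8·3 = 3.9; r = 5.5 − 3.9 = 1.6
x=5: ŷ = 1.5 + 0.8·5 = 5.5; r = 1.3 − 5.5 = -4.2
x=13: ŷ = 1.5 + 0.8·13 = 11.9; r = 13.3 − 11.9 = 1.4
x=17: ŷ = 1.5 + 0.8·17 = 15.1; r = 15.3 − 15.1 = 0.2
x=21: ŷ = 1.5 + 0.8·21 = 18.3; r = 16.3 − 18.3 = -2
x=25: ŷ = 1.5 + 0.8·25 = 21.5; r = 22.9 − 21.5 = 1.4
Signs: + + − + + − +
Runs: +×2, −×1, +×2, −×1, +×1 → 5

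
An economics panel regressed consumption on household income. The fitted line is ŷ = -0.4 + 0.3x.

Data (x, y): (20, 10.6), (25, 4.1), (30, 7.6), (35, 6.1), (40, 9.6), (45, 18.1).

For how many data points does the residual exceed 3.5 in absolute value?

3

x=20: ŷ = -0.4 + 0.3·20 = 5.6; r = 10.6 − 5.6 = 5
x=25: ŷ = -0.4 + 0.3·25 = 7.1; r = 4.1 − 7.1 = -3
x=30: ŷ = -0.4 + 0.3·30 = 8.6; r = 7.6 − 8.6 = -1
x=35: ŷ = -0.4 + 0.3·35 = 10.1; r = 6.1 − 10.1 = -4
x=40: ŷ = -0.4 + 0.3·40 = 11.6; r = 9.6 − 11.6 = -2
x=45: ŷ = -0.4 + 0.3·45 = 13.1; r = 18.1 − 13.1 = 5
|r| > 3.5: x=20 (|r|=5), x=35 (|r|=4), x=45 (|r|=5) → 3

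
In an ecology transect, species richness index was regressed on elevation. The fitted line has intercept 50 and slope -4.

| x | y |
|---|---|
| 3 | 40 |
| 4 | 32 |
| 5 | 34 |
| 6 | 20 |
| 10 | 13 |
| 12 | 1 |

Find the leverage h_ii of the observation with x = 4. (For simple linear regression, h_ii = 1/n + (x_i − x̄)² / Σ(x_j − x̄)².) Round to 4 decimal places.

h = 0.2789

x̄ = (3 + 4 + 5 + 6 + 10 + 12)/6 = 6.66667
Σ(x − x̄)² = 13.4444 + 7.11111 + 2.77778 + 0.444444 + 11.1111 + 28.4444 = 63.3333
h = 1/6 + (-2.66667)²/63.3333 = 0.166667 + 0.112281 = 0.2789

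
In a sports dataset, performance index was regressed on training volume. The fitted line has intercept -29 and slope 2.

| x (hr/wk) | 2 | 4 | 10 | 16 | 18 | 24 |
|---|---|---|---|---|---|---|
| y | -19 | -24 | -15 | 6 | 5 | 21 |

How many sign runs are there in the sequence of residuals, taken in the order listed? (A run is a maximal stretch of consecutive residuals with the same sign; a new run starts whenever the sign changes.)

5 runs

x=2: ŷ = -29 + 2·2 = -25; e = -19 − (-25) = 6
x=4: ŷ = -29 + 2·4 = -21; e = -24 − (-21) = -3
x=10: ŷ = -29 + 2·10 = -9; e = -15 − (-9) = -6
x=16: ŷ = -29 + 2·16 = 3; e = 6 − 3 = 3
x=18: ŷ = -29 + 2·18 = 7; e = 5 − 7 = -2
x=24: ŷ = -29 + 2·24 = 19; e = 21 − 19 = 2
Signs: + − − + − +
Runs: +×1, −×2, +×1, −×1, +×1 → 5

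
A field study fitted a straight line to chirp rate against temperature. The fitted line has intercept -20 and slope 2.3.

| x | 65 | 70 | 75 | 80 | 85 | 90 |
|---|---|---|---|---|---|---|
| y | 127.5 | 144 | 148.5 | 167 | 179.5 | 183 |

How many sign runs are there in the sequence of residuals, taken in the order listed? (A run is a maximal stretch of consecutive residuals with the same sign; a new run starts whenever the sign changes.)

x=65: ŷ = -20 + 2.3·65 = 129.5; r = 127.5 − 129.5 = -2
x=70: ŷ = -20 + 2.3·70 = 141; r = 144 − 141 = 3
x=75: ŷ = -20 + 2.3·75 = 152.5; r = 148.5 − 152.5 = -4
x=80: ŷ = -20 + 2.3·80 = 164; r = 167 − 164 = 3
x=85: ŷ = -20 + 2.3·85 = 175.5; r = 179.5 − 175.5 = 4
x=90: ŷ = -20 + 2.3·90 = 187; r = 183 − 187 = -4
Signs: − + − + + −
Runs: −×1, +×1, −×1, +×2, −×1 → 5

5 runs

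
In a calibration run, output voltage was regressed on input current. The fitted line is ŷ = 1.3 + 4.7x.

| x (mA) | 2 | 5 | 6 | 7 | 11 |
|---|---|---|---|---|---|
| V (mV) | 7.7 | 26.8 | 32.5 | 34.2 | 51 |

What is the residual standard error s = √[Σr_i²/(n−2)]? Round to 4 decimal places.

x=2: ŷ = 1.3 + 4.7·2 = 10.7; r = 7.7 − 10.7 = -3
x=5: ŷ = 1.3 + 4.7·5 = 24.8; r = 26.8 − 24.8 = 2
x=6: ŷ = 1.3 + 4.7·6 = 29.5; r = 32.5 − 29.5 = 3
x=7: ŷ = 1.3 + 4.7·7 = 34.2; r = 34.2 − 34.2 = 0
x=11: ŷ = 1.3 + 4.7·11 = 53; r = 51 − 53 = -2
SSE = 9 + 4 + 9 + 0 + 4 = 26
s = √(26/3) = √8.66667 ≈ 2.9439

s = 2.9439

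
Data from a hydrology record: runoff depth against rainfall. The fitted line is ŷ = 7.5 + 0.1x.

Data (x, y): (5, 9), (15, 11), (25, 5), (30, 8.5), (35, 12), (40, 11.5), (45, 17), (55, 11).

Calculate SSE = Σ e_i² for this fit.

SSE = 64

x=5: ŷ = 7.5 + 0.1·5 = 8; e = 9 − 8 = 1
x=15: ŷ = 7.5 + 0.1·15 = 9; e = 11 − 9 = 2
x=25: ŷ = 7.5 + 0.1·25 = 10; e = 5 − 10 = -5
x=30: ŷ = 7.5 + 0.1·30 = 10.5; e = 8.5 − 10.5 = -2
x=35: ŷ = 7.5 + 0.1·35 = 11; e = 12 − 11 = 1
x=40: ŷ = 7.5 + 0.1·40 = 11.5; e = 11.5 − 11.5 = 0
x=45: ŷ = 7.5 + 0.1·45 = 12; e = 17 − 12 = 5
x=55: ŷ = 7.5 + 0.1·55 = 13; e = 11 − 13 = -2
SSE = 1 + 4 + 25 + 4 + 1 + 0 + 25 + 4 = 64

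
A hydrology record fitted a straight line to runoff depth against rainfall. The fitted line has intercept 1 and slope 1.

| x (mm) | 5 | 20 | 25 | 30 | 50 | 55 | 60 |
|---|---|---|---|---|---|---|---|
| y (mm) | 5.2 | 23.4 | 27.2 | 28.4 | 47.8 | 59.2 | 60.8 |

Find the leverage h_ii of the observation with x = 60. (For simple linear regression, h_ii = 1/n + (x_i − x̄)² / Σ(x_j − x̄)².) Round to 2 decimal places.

x̄ = (5 + 20 + 25 + 30 + 50 + 55 + 60)/7 = 35
Σ(x − x̄)² = 900 + 225 + 100 + 25 + 225 + 400 + 625 = 2500
h = 1/7 + (25)²/2500 = 0.142857 + 0.25 = 0.39

h = 0.39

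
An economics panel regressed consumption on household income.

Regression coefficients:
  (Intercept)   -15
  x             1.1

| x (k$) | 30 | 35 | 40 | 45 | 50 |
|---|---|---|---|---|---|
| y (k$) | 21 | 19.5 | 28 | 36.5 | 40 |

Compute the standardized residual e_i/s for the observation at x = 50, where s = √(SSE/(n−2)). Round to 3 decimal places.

0.000

x=30: ŷ = -15 + 1.1·30 = 18; e = 21 − 18 = 3
x=35: ŷ = -15 + 1.1·35 = 23.5; e = 19.5 − 23.5 = -4
x=40: ŷ = -15 + 1.1·40 = 29; e = 28 − 29 = -1
x=45: ŷ = -15 + 1.1·45 = 34.5; e = 36.5 − 34.5 = 2
x=50: ŷ = -15 + 1.1·50 = 40; e = 40 − 40 = 0
SSE = 9 + 16 + 1 + 4 + 0 = 30
s = √(30/3) = 3.16228
e/s = 0 / 3.16228 = 0.000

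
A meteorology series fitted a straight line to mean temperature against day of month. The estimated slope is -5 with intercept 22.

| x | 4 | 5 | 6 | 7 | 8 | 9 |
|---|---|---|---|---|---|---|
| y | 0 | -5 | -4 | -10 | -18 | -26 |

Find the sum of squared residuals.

x=4: ŷ = 22 − 5·4 = 2; r = 0 − 2 = -2
x=5: ŷ = 22 − 5·5 = -3; r = -5 − (-3) = -2
x=6: ŷ = 22 − 5·6 = -8; r = -4 − (-8) = 4
x=7: ŷ = 22 − 5·7 = -13; r = -10 − (-13) = 3
x=8: ŷ = 22 − 5·8 = -18; r = -18 − (-18) = 0
x=9: ŷ = 22 − 5·9 = -23; r = -26 − (-23) = -3
SSE = 4 + 4 + 16 + 9 + 0 + 9 = 42

SSE = 42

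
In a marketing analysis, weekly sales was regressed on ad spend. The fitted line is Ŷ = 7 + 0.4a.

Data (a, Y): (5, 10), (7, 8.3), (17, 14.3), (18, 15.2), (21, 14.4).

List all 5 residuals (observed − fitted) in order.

1, -1.5, 0.5, 1, -1

a=5: Ŷ = 7 + 0.4·5 = 9; e = 10 − 9 = 1
a=7: Ŷ = 7 + 0.4·7 = 9.8; e = 8.3 − 9.8 = -1.5
a=17: Ŷ = 7 + 0.4·17 = 13.8; e = 14.3 − 13.8 = 0.5
a=18: Ŷ = 7 + 0.4·18 = 14.2; e = 15.2 − 14.2 = 1
a=21: Ŷ = 7 + 0.4·21 = 15.4; e = 14.4 − 15.4 = -1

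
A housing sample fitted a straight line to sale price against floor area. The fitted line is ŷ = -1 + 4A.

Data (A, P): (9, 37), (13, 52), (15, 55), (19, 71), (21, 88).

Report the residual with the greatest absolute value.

A=9: ŷ = -1 + 4·9 = 35; r = 37 − 35 = 2
A=13: ŷ = -1 + 4·13 = 51; r = 52 − 51 = 1
A=15: ŷ = -1 + 4·15 = 59; r = 55 − 59 = -4
A=19: ŷ = -1 + 4·19 = 75; r = 71 − 75 = -4
A=21: ŷ = -1 + 4·21 = 83; r = 88 − 83 = 5
Largest |r| is 5 at A = 21, residual 5.

r = 5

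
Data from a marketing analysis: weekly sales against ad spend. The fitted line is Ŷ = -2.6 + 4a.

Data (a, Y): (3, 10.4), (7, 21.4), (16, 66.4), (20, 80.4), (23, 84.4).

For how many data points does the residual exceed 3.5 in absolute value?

3

a=3: Ŷ = -2.6 + 4·3 = 9.4; r = 10.4 − 9.4 = 1
a=7: Ŷ = -2.6 + 4·7 = 25.4; r = 21.4 − 25.4 = -4
a=16: Ŷ = -2.6 + 4·16 = 61.4; r = 66.4 − 61.4 = 5
a=20: Ŷ = -2.6 + 4·20 = 77.4; r = 80.4 − 77.4 = 3
a=23: Ŷ = -2.6 + 4·23 = 89.4; r = 84.4 − 89.4 = -5
|r| > 3.5: a=7 (|r|=4), a=16 (|r|=5), a=23 (|r|=5) → 3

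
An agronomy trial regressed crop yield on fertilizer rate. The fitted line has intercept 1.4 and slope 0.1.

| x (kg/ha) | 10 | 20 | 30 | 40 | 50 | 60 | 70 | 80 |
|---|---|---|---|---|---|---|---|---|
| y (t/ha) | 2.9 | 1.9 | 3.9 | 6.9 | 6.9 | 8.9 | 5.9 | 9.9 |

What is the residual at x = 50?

ŷ = 1.4 + 0.1·50 = 6.4
r = 6.9 − 6.4 = 0.5

r = 0.5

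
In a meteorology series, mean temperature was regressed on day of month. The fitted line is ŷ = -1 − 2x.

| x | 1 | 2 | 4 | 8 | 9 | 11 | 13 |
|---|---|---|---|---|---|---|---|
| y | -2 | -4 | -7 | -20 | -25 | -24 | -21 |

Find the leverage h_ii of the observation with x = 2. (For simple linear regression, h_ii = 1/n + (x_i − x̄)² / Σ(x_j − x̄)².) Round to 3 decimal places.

x̄ = (1 + 2 + 4 + 8 + 9 + 11 + 13)/7 = 6.85714
Σ(x − x̄)² = 34.3061 + 23.5918 + 8.16327 + 1.30612 + 4.59184 + 17.1633 + 37.7347 = 126.857
h = 1/7 + (-4.85714)²/126.857 = 0.142857 + 0.185972 = 0.329

h = 0.329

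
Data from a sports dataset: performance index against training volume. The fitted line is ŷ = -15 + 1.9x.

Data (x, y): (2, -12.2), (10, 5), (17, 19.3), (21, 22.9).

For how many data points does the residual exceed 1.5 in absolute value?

x=2: ŷ = -15 + 1.9·2 = -11.2; r = -12.2 − (-11.2) = -1
x=10: ŷ = -15 + 1.9·10 = 4; r = 5 − 4 = 1
x=17: ŷ = -15 + 1.9·17 = 17.3; r = 19.3 − 17.3 = 2
x=21: ŷ = -15 + 1.9·21 = 24.9; r = 22.9 − 24.9 = -2
|r| > 1.5: x=17 (|r|=2), x=21 (|r|=2) → 2

2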